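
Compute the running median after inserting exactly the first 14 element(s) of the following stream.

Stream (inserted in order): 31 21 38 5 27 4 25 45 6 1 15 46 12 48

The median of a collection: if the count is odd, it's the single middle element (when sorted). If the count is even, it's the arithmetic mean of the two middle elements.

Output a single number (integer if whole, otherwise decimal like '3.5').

Answer: 23

Derivation:
Step 1: insert 31 -> lo=[31] (size 1, max 31) hi=[] (size 0) -> median=31
Step 2: insert 21 -> lo=[21] (size 1, max 21) hi=[31] (size 1, min 31) -> median=26
Step 3: insert 38 -> lo=[21, 31] (size 2, max 31) hi=[38] (size 1, min 38) -> median=31
Step 4: insert 5 -> lo=[5, 21] (size 2, max 21) hi=[31, 38] (size 2, min 31) -> median=26
Step 5: insert 27 -> lo=[5, 21, 27] (size 3, max 27) hi=[31, 38] (size 2, min 31) -> median=27
Step 6: insert 4 -> lo=[4, 5, 21] (size 3, max 21) hi=[27, 31, 38] (size 3, min 27) -> median=24
Step 7: insert 25 -> lo=[4, 5, 21, 25] (size 4, max 25) hi=[27, 31, 38] (size 3, min 27) -> median=25
Step 8: insert 45 -> lo=[4, 5, 21, 25] (size 4, max 25) hi=[27, 31, 38, 45] (size 4, min 27) -> median=26
Step 9: insert 6 -> lo=[4, 5, 6, 21, 25] (size 5, max 25) hi=[27, 31, 38, 45] (size 4, min 27) -> median=25
Step 10: insert 1 -> lo=[1, 4, 5, 6, 21] (size 5, max 21) hi=[25, 27, 31, 38, 45] (size 5, min 25) -> median=23
Step 11: insert 15 -> lo=[1, 4, 5, 6, 15, 21] (size 6, max 21) hi=[25, 27, 31, 38, 45] (size 5, min 25) -> median=21
Step 12: insert 46 -> lo=[1, 4, 5, 6, 15, 21] (size 6, max 21) hi=[25, 27, 31, 38, 45, 46] (size 6, min 25) -> median=23
Step 13: insert 12 -> lo=[1, 4, 5, 6, 12, 15, 21] (size 7, max 21) hi=[25, 27, 31, 38, 45, 46] (size 6, min 25) -> median=21
Step 14: insert 48 -> lo=[1, 4, 5, 6, 12, 15, 21] (size 7, max 21) hi=[25, 27, 31, 38, 45, 46, 48] (size 7, min 25) -> median=23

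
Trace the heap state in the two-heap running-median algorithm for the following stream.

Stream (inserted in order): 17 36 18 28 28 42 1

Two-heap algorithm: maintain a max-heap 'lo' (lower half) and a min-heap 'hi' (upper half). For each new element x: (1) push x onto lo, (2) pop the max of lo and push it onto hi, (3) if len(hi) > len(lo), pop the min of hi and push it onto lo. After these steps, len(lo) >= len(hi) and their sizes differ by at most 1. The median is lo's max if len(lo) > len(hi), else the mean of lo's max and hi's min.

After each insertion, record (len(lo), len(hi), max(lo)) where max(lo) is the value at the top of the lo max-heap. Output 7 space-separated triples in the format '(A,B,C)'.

Answer: (1,0,17) (1,1,17) (2,1,18) (2,2,18) (3,2,28) (3,3,28) (4,3,28)

Derivation:
Step 1: insert 17 -> lo=[17] hi=[] -> (len(lo)=1, len(hi)=0, max(lo)=17)
Step 2: insert 36 -> lo=[17] hi=[36] -> (len(lo)=1, len(hi)=1, max(lo)=17)
Step 3: insert 18 -> lo=[17, 18] hi=[36] -> (len(lo)=2, len(hi)=1, max(lo)=18)
Step 4: insert 28 -> lo=[17, 18] hi=[28, 36] -> (len(lo)=2, len(hi)=2, max(lo)=18)
Step 5: insert 28 -> lo=[17, 18, 28] hi=[28, 36] -> (len(lo)=3, len(hi)=2, max(lo)=28)
Step 6: insert 42 -> lo=[17, 18, 28] hi=[28, 36, 42] -> (len(lo)=3, len(hi)=3, max(lo)=28)
Step 7: insert 1 -> lo=[1, 17, 18, 28] hi=[28, 36, 42] -> (len(lo)=4, len(hi)=3, max(lo)=28)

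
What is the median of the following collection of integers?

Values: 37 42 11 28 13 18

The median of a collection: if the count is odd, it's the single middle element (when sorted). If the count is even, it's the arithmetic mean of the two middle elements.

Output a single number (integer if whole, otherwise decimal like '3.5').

Step 1: insert 37 -> lo=[37] (size 1, max 37) hi=[] (size 0) -> median=37
Step 2: insert 42 -> lo=[37] (size 1, max 37) hi=[42] (size 1, min 42) -> median=39.5
Step 3: insert 11 -> lo=[11, 37] (size 2, max 37) hi=[42] (size 1, min 42) -> median=37
Step 4: insert 28 -> lo=[11, 28] (size 2, max 28) hi=[37, 42] (size 2, min 37) -> median=32.5
Step 5: insert 13 -> lo=[11, 13, 28] (size 3, max 28) hi=[37, 42] (size 2, min 37) -> median=28
Step 6: insert 18 -> lo=[11, 13, 18] (size 3, max 18) hi=[28, 37, 42] (size 3, min 28) -> median=23

Answer: 23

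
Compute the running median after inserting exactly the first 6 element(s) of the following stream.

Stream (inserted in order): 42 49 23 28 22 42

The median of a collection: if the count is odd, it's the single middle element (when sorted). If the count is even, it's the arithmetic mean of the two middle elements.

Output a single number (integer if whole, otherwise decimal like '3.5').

Step 1: insert 42 -> lo=[42] (size 1, max 42) hi=[] (size 0) -> median=42
Step 2: insert 49 -> lo=[42] (size 1, max 42) hi=[49] (size 1, min 49) -> median=45.5
Step 3: insert 23 -> lo=[23, 42] (size 2, max 42) hi=[49] (size 1, min 49) -> median=42
Step 4: insert 28 -> lo=[23, 28] (size 2, max 28) hi=[42, 49] (size 2, min 42) -> median=35
Step 5: insert 22 -> lo=[22, 23, 28] (size 3, max 28) hi=[42, 49] (size 2, min 42) -> median=28
Step 6: insert 42 -> lo=[22, 23, 28] (size 3, max 28) hi=[42, 42, 49] (size 3, min 42) -> median=35

Answer: 35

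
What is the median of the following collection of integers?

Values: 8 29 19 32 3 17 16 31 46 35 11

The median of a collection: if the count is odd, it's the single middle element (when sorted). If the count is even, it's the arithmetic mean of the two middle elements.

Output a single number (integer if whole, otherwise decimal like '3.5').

Step 1: insert 8 -> lo=[8] (size 1, max 8) hi=[] (size 0) -> median=8
Step 2: insert 29 -> lo=[8] (size 1, max 8) hi=[29] (size 1, min 29) -> median=18.5
Step 3: insert 19 -> lo=[8, 19] (size 2, max 19) hi=[29] (size 1, min 29) -> median=19
Step 4: insert 32 -> lo=[8, 19] (size 2, max 19) hi=[29, 32] (size 2, min 29) -> median=24
Step 5: insert 3 -> lo=[3, 8, 19] (size 3, max 19) hi=[29, 32] (size 2, min 29) -> median=19
Step 6: insert 17 -> lo=[3, 8, 17] (size 3, max 17) hi=[19, 29, 32] (size 3, min 19) -> median=18
Step 7: insert 16 -> lo=[3, 8, 16, 17] (size 4, max 17) hi=[19, 29, 32] (size 3, min 19) -> median=17
Step 8: insert 31 -> lo=[3, 8, 16, 17] (size 4, max 17) hi=[19, 29, 31, 32] (size 4, min 19) -> median=18
Step 9: insert 46 -> lo=[3, 8, 16, 17, 19] (size 5, max 19) hi=[29, 31, 32, 46] (size 4, min 29) -> median=19
Step 10: insert 35 -> lo=[3, 8, 16, 17, 19] (size 5, max 19) hi=[29, 31, 32, 35, 46] (size 5, min 29) -> median=24
Step 11: insert 11 -> lo=[3, 8, 11, 16, 17, 19] (size 6, max 19) hi=[29, 31, 32, 35, 46] (size 5, min 29) -> median=19

Answer: 19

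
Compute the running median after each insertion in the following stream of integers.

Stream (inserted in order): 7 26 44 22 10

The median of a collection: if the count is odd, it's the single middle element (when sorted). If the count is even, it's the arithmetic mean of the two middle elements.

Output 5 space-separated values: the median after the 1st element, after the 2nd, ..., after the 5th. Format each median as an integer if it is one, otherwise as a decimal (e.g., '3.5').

Answer: 7 16.5 26 24 22

Derivation:
Step 1: insert 7 -> lo=[7] (size 1, max 7) hi=[] (size 0) -> median=7
Step 2: insert 26 -> lo=[7] (size 1, max 7) hi=[26] (size 1, min 26) -> median=16.5
Step 3: insert 44 -> lo=[7, 26] (size 2, max 26) hi=[44] (size 1, min 44) -> median=26
Step 4: insert 22 -> lo=[7, 22] (size 2, max 22) hi=[26, 44] (size 2, min 26) -> median=24
Step 5: insert 10 -> lo=[7, 10, 22] (size 3, max 22) hi=[26, 44] (size 2, min 26) -> median=22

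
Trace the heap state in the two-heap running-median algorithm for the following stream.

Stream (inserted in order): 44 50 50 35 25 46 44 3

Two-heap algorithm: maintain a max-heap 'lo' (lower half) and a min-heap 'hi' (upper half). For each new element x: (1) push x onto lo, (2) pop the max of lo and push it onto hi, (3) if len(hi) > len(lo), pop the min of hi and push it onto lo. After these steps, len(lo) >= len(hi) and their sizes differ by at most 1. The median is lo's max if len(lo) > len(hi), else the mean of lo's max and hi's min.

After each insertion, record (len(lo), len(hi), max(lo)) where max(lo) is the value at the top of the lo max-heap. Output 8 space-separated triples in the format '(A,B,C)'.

Answer: (1,0,44) (1,1,44) (2,1,50) (2,2,44) (3,2,44) (3,3,44) (4,3,44) (4,4,44)

Derivation:
Step 1: insert 44 -> lo=[44] hi=[] -> (len(lo)=1, len(hi)=0, max(lo)=44)
Step 2: insert 50 -> lo=[44] hi=[50] -> (len(lo)=1, len(hi)=1, max(lo)=44)
Step 3: insert 50 -> lo=[44, 50] hi=[50] -> (len(lo)=2, len(hi)=1, max(lo)=50)
Step 4: insert 35 -> lo=[35, 44] hi=[50, 50] -> (len(lo)=2, len(hi)=2, max(lo)=44)
Step 5: insert 25 -> lo=[25, 35, 44] hi=[50, 50] -> (len(lo)=3, len(hi)=2, max(lo)=44)
Step 6: insert 46 -> lo=[25, 35, 44] hi=[46, 50, 50] -> (len(lo)=3, len(hi)=3, max(lo)=44)
Step 7: insert 44 -> lo=[25, 35, 44, 44] hi=[46, 50, 50] -> (len(lo)=4, len(hi)=3, max(lo)=44)
Step 8: insert 3 -> lo=[3, 25, 35, 44] hi=[44, 46, 50, 50] -> (len(lo)=4, len(hi)=4, max(lo)=44)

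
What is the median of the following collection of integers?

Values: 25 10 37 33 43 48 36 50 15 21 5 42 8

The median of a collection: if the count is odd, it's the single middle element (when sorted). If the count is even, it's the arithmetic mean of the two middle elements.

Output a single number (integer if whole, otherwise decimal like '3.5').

Step 1: insert 25 -> lo=[25] (size 1, max 25) hi=[] (size 0) -> median=25
Step 2: insert 10 -> lo=[10] (size 1, max 10) hi=[25] (size 1, min 25) -> median=17.5
Step 3: insert 37 -> lo=[10, 25] (size 2, max 25) hi=[37] (size 1, min 37) -> median=25
Step 4: insert 33 -> lo=[10, 25] (size 2, max 25) hi=[33, 37] (size 2, min 33) -> median=29
Step 5: insert 43 -> lo=[10, 25, 33] (size 3, max 33) hi=[37, 43] (size 2, min 37) -> median=33
Step 6: insert 48 -> lo=[10, 25, 33] (size 3, max 33) hi=[37, 43, 48] (size 3, min 37) -> median=35
Step 7: insert 36 -> lo=[10, 25, 33, 36] (size 4, max 36) hi=[37, 43, 48] (size 3, min 37) -> median=36
Step 8: insert 50 -> lo=[10, 25, 33, 36] (size 4, max 36) hi=[37, 43, 48, 50] (size 4, min 37) -> median=36.5
Step 9: insert 15 -> lo=[10, 15, 25, 33, 36] (size 5, max 36) hi=[37, 43, 48, 50] (size 4, min 37) -> median=36
Step 10: insert 21 -> lo=[10, 15, 21, 25, 33] (size 5, max 33) hi=[36, 37, 43, 48, 50] (size 5, min 36) -> median=34.5
Step 11: insert 5 -> lo=[5, 10, 15, 21, 25, 33] (size 6, max 33) hi=[36, 37, 43, 48, 50] (size 5, min 36) -> median=33
Step 12: insert 42 -> lo=[5, 10, 15, 21, 25, 33] (size 6, max 33) hi=[36, 37, 42, 43, 48, 50] (size 6, min 36) -> median=34.5
Step 13: insert 8 -> lo=[5, 8, 10, 15, 21, 25, 33] (size 7, max 33) hi=[36, 37, 42, 43, 48, 50] (size 6, min 36) -> median=33

Answer: 33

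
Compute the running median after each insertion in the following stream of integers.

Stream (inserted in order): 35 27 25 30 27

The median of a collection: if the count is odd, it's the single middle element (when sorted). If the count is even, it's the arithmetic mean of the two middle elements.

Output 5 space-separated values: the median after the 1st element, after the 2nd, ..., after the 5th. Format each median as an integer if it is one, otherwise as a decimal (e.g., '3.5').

Step 1: insert 35 -> lo=[35] (size 1, max 35) hi=[] (size 0) -> median=35
Step 2: insert 27 -> lo=[27] (size 1, max 27) hi=[35] (size 1, min 35) -> median=31
Step 3: insert 25 -> lo=[25, 27] (size 2, max 27) hi=[35] (size 1, min 35) -> median=27
Step 4: insert 30 -> lo=[25, 27] (size 2, max 27) hi=[30, 35] (size 2, min 30) -> median=28.5
Step 5: insert 27 -> lo=[25, 27, 27] (size 3, max 27) hi=[30, 35] (size 2, min 30) -> median=27

Answer: 35 31 27 28.5 27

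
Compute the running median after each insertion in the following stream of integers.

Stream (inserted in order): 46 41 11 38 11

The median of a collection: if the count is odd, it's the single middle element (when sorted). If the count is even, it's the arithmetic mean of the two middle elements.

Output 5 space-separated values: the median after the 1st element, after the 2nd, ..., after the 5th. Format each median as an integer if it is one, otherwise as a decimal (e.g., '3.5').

Answer: 46 43.5 41 39.5 38

Derivation:
Step 1: insert 46 -> lo=[46] (size 1, max 46) hi=[] (size 0) -> median=46
Step 2: insert 41 -> lo=[41] (size 1, max 41) hi=[46] (size 1, min 46) -> median=43.5
Step 3: insert 11 -> lo=[11, 41] (size 2, max 41) hi=[46] (size 1, min 46) -> median=41
Step 4: insert 38 -> lo=[11, 38] (size 2, max 38) hi=[41, 46] (size 2, min 41) -> median=39.5
Step 5: insert 11 -> lo=[11, 11, 38] (size 3, max 38) hi=[41, 46] (size 2, min 41) -> median=38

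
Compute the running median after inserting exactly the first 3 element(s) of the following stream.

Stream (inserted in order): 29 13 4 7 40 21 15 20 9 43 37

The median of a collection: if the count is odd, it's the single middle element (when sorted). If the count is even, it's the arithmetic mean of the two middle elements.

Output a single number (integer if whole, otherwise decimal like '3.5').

Answer: 13

Derivation:
Step 1: insert 29 -> lo=[29] (size 1, max 29) hi=[] (size 0) -> median=29
Step 2: insert 13 -> lo=[13] (size 1, max 13) hi=[29] (size 1, min 29) -> median=21
Step 3: insert 4 -> lo=[4, 13] (size 2, max 13) hi=[29] (size 1, min 29) -> median=13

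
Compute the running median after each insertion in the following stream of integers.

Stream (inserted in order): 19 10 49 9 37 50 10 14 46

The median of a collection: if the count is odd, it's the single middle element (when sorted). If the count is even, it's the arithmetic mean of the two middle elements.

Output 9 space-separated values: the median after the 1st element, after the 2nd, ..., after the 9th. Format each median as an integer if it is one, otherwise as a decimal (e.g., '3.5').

Step 1: insert 19 -> lo=[19] (size 1, max 19) hi=[] (size 0) -> median=19
Step 2: insert 10 -> lo=[10] (size 1, max 10) hi=[19] (size 1, min 19) -> median=14.5
Step 3: insert 49 -> lo=[10, 19] (size 2, max 19) hi=[49] (size 1, min 49) -> median=19
Step 4: insert 9 -> lo=[9, 10] (size 2, max 10) hi=[19, 49] (size 2, min 19) -> median=14.5
Step 5: insert 37 -> lo=[9, 10, 19] (size 3, max 19) hi=[37, 49] (size 2, min 37) -> median=19
Step 6: insert 50 -> lo=[9, 10, 19] (size 3, max 19) hi=[37, 49, 50] (size 3, min 37) -> median=28
Step 7: insert 10 -> lo=[9, 10, 10, 19] (size 4, max 19) hi=[37, 49, 50] (size 3, min 37) -> median=19
Step 8: insert 14 -> lo=[9, 10, 10, 14] (size 4, max 14) hi=[19, 37, 49, 50] (size 4, min 19) -> median=16.5
Step 9: insert 46 -> lo=[9, 10, 10, 14, 19] (size 5, max 19) hi=[37, 46, 49, 50] (size 4, min 37) -> median=19

Answer: 19 14.5 19 14.5 19 28 19 16.5 19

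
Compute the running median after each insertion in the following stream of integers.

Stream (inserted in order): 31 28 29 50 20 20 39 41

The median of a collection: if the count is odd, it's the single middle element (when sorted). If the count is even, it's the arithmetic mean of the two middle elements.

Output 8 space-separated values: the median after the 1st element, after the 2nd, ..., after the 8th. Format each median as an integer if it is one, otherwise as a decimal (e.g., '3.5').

Answer: 31 29.5 29 30 29 28.5 29 30

Derivation:
Step 1: insert 31 -> lo=[31] (size 1, max 31) hi=[] (size 0) -> median=31
Step 2: insert 28 -> lo=[28] (size 1, max 28) hi=[31] (size 1, min 31) -> median=29.5
Step 3: insert 29 -> lo=[28, 29] (size 2, max 29) hi=[31] (size 1, min 31) -> median=29
Step 4: insert 50 -> lo=[28, 29] (size 2, max 29) hi=[31, 50] (size 2, min 31) -> median=30
Step 5: insert 20 -> lo=[20, 28, 29] (size 3, max 29) hi=[31, 50] (size 2, min 31) -> median=29
Step 6: insert 20 -> lo=[20, 20, 28] (size 3, max 28) hi=[29, 31, 50] (size 3, min 29) -> median=28.5
Step 7: insert 39 -> lo=[20, 20, 28, 29] (size 4, max 29) hi=[31, 39, 50] (size 3, min 31) -> median=29
Step 8: insert 41 -> lo=[20, 20, 28, 29] (size 4, max 29) hi=[31, 39, 41, 50] (size 4, min 31) -> median=30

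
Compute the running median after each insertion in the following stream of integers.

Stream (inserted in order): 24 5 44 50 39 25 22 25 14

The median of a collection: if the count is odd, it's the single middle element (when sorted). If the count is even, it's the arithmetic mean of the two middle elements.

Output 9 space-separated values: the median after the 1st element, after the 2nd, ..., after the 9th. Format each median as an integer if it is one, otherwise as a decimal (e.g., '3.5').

Step 1: insert 24 -> lo=[24] (size 1, max 24) hi=[] (size 0) -> median=24
Step 2: insert 5 -> lo=[5] (size 1, max 5) hi=[24] (size 1, min 24) -> median=14.5
Step 3: insert 44 -> lo=[5, 24] (size 2, max 24) hi=[44] (size 1, min 44) -> median=24
Step 4: insert 50 -> lo=[5, 24] (size 2, max 24) hi=[44, 50] (size 2, min 44) -> median=34
Step 5: insert 39 -> lo=[5, 24, 39] (size 3, max 39) hi=[44, 50] (size 2, min 44) -> median=39
Step 6: insert 25 -> lo=[5, 24, 25] (size 3, max 25) hi=[39, 44, 50] (size 3, min 39) -> median=32
Step 7: insert 22 -> lo=[5, 22, 24, 25] (size 4, max 25) hi=[39, 44, 50] (size 3, min 39) -> median=25
Step 8: insert 25 -> lo=[5, 22, 24, 25] (size 4, max 25) hi=[25, 39, 44, 50] (size 4, min 25) -> median=25
Step 9: insert 14 -> lo=[5, 14, 22, 24, 25] (size 5, max 25) hi=[25, 39, 44, 50] (size 4, min 25) -> median=25

Answer: 24 14.5 24 34 39 32 25 25 25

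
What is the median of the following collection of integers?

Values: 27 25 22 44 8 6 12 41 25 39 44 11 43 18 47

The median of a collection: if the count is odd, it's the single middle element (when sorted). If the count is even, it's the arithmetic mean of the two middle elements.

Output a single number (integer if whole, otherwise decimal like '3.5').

Step 1: insert 27 -> lo=[27] (size 1, max 27) hi=[] (size 0) -> median=27
Step 2: insert 25 -> lo=[25] (size 1, max 25) hi=[27] (size 1, min 27) -> median=26
Step 3: insert 22 -> lo=[22, 25] (size 2, max 25) hi=[27] (size 1, min 27) -> median=25
Step 4: insert 44 -> lo=[22, 25] (size 2, max 25) hi=[27, 44] (size 2, min 27) -> median=26
Step 5: insert 8 -> lo=[8, 22, 25] (size 3, max 25) hi=[27, 44] (size 2, min 27) -> median=25
Step 6: insert 6 -> lo=[6, 8, 22] (size 3, max 22) hi=[25, 27, 44] (size 3, min 25) -> median=23.5
Step 7: insert 12 -> lo=[6, 8, 12, 22] (size 4, max 22) hi=[25, 27, 44] (size 3, min 25) -> median=22
Step 8: insert 41 -> lo=[6, 8, 12, 22] (size 4, max 22) hi=[25, 27, 41, 44] (size 4, min 25) -> median=23.5
Step 9: insert 25 -> lo=[6, 8, 12, 22, 25] (size 5, max 25) hi=[25, 27, 41, 44] (size 4, min 25) -> median=25
Step 10: insert 39 -> lo=[6, 8, 12, 22, 25] (size 5, max 25) hi=[25, 27, 39, 41, 44] (size 5, min 25) -> median=25
Step 11: insert 44 -> lo=[6, 8, 12, 22, 25, 25] (size 6, max 25) hi=[27, 39, 41, 44, 44] (size 5, min 27) -> median=25
Step 12: insert 11 -> lo=[6, 8, 11, 12, 22, 25] (size 6, max 25) hi=[25, 27, 39, 41, 44, 44] (size 6, min 25) -> median=25
Step 13: insert 43 -> lo=[6, 8, 11, 12, 22, 25, 25] (size 7, max 25) hi=[27, 39, 41, 43, 44, 44] (size 6, min 27) -> median=25
Step 14: insert 18 -> lo=[6, 8, 11, 12, 18, 22, 25] (size 7, max 25) hi=[25, 27, 39, 41, 43, 44, 44] (size 7, min 25) -> median=25
Step 15: insert 47 -> lo=[6, 8, 11, 12, 18, 22, 25, 25] (size 8, max 25) hi=[27, 39, 41, 43, 44, 44, 47] (size 7, min 27) -> median=25

Answer: 25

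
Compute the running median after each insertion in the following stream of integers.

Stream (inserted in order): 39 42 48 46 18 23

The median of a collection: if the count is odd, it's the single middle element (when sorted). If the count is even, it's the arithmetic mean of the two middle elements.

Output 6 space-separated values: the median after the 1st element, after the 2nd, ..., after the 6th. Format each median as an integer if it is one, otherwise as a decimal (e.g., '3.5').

Answer: 39 40.5 42 44 42 40.5

Derivation:
Step 1: insert 39 -> lo=[39] (size 1, max 39) hi=[] (size 0) -> median=39
Step 2: insert 42 -> lo=[39] (size 1, max 39) hi=[42] (size 1, min 42) -> median=40.5
Step 3: insert 48 -> lo=[39, 42] (size 2, max 42) hi=[48] (size 1, min 48) -> median=42
Step 4: insert 46 -> lo=[39, 42] (size 2, max 42) hi=[46, 48] (size 2, min 46) -> median=44
Step 5: insert 18 -> lo=[18, 39, 42] (size 3, max 42) hi=[46, 48] (size 2, min 46) -> median=42
Step 6: insert 23 -> lo=[18, 23, 39] (size 3, max 39) hi=[42, 46, 48] (size 3, min 42) -> median=40.5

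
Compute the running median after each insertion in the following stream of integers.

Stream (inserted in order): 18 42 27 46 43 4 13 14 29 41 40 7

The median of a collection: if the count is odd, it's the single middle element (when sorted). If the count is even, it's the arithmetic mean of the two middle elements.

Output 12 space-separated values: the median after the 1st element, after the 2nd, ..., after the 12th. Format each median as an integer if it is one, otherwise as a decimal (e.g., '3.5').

Step 1: insert 18 -> lo=[18] (size 1, max 18) hi=[] (size 0) -> median=18
Step 2: insert 42 -> lo=[18] (size 1, max 18) hi=[42] (size 1, min 42) -> median=30
Step 3: insert 27 -> lo=[18, 27] (size 2, max 27) hi=[42] (size 1, min 42) -> median=27
Step 4: insert 46 -> lo=[18, 27] (size 2, max 27) hi=[42, 46] (size 2, min 42) -> median=34.5
Step 5: insert 43 -> lo=[18, 27, 42] (size 3, max 42) hi=[43, 46] (size 2, min 43) -> median=42
Step 6: insert 4 -> lo=[4, 18, 27] (size 3, max 27) hi=[42, 43, 46] (size 3, min 42) -> median=34.5
Step 7: insert 13 -> lo=[4, 13, 18, 27] (size 4, max 27) hi=[42, 43, 46] (size 3, min 42) -> median=27
Step 8: insert 14 -> lo=[4, 13, 14, 18] (size 4, max 18) hi=[27, 42, 43, 46] (size 4, min 27) -> median=22.5
Step 9: insert 29 -> lo=[4, 13, 14, 18, 27] (size 5, max 27) hi=[29, 42, 43, 46] (size 4, min 29) -> median=27
Step 10: insert 41 -> lo=[4, 13, 14, 18, 27] (size 5, max 27) hi=[29, 41, 42, 43, 46] (size 5, min 29) -> median=28
Step 11: insert 40 -> lo=[4, 13, 14, 18, 27, 29] (size 6, max 29) hi=[40, 41, 42, 43, 46] (size 5, min 40) -> median=29
Step 12: insert 7 -> lo=[4, 7, 13, 14, 18, 27] (size 6, max 27) hi=[29, 40, 41, 42, 43, 46] (size 6, min 29) -> median=28

Answer: 18 30 27 34.5 42 34.5 27 22.5 27 28 29 28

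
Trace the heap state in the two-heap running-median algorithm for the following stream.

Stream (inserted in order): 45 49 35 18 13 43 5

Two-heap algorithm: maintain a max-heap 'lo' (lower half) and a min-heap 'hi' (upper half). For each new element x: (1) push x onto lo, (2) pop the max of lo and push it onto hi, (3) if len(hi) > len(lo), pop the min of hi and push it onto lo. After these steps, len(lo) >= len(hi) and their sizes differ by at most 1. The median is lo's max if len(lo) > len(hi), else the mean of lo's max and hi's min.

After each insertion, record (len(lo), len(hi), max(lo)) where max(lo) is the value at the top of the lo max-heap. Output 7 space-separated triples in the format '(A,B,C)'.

Step 1: insert 45 -> lo=[45] hi=[] -> (len(lo)=1, len(hi)=0, max(lo)=45)
Step 2: insert 49 -> lo=[45] hi=[49] -> (len(lo)=1, len(hi)=1, max(lo)=45)
Step 3: insert 35 -> lo=[35, 45] hi=[49] -> (len(lo)=2, len(hi)=1, max(lo)=45)
Step 4: insert 18 -> lo=[18, 35] hi=[45, 49] -> (len(lo)=2, len(hi)=2, max(lo)=35)
Step 5: insert 13 -> lo=[13, 18, 35] hi=[45, 49] -> (len(lo)=3, len(hi)=2, max(lo)=35)
Step 6: insert 43 -> lo=[13, 18, 35] hi=[43, 45, 49] -> (len(lo)=3, len(hi)=3, max(lo)=35)
Step 7: insert 5 -> lo=[5, 13, 18, 35] hi=[43, 45, 49] -> (len(lo)=4, len(hi)=3, max(lo)=35)

Answer: (1,0,45) (1,1,45) (2,1,45) (2,2,35) (3,2,35) (3,3,35) (4,3,35)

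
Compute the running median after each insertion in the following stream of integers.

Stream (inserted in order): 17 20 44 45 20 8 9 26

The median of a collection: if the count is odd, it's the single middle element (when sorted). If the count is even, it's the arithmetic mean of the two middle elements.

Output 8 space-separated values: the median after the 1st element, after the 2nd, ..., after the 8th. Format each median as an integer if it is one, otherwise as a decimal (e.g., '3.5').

Step 1: insert 17 -> lo=[17] (size 1, max 17) hi=[] (size 0) -> median=17
Step 2: insert 20 -> lo=[17] (size 1, max 17) hi=[20] (size 1, min 20) -> median=18.5
Step 3: insert 44 -> lo=[17, 20] (size 2, max 20) hi=[44] (size 1, min 44) -> median=20
Step 4: insert 45 -> lo=[17, 20] (size 2, max 20) hi=[44, 45] (size 2, min 44) -> median=32
Step 5: insert 20 -> lo=[17, 20, 20] (size 3, max 20) hi=[44, 45] (size 2, min 44) -> median=20
Step 6: insert 8 -> lo=[8, 17, 20] (size 3, max 20) hi=[20, 44, 45] (size 3, min 20) -> median=20
Step 7: insert 9 -> lo=[8, 9, 17, 20] (size 4, max 20) hi=[20, 44, 45] (size 3, min 20) -> median=20
Step 8: insert 26 -> lo=[8, 9, 17, 20] (size 4, max 20) hi=[20, 26, 44, 45] (size 4, min 20) -> median=20

Answer: 17 18.5 20 32 20 20 20 20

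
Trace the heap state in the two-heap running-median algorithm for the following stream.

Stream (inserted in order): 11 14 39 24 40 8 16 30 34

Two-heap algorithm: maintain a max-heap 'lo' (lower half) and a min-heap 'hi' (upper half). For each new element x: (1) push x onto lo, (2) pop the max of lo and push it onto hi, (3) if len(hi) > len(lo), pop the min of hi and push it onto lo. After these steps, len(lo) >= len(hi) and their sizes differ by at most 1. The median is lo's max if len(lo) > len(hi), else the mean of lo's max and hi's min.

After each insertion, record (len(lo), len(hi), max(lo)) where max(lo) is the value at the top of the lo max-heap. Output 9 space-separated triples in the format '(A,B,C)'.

Step 1: insert 11 -> lo=[11] hi=[] -> (len(lo)=1, len(hi)=0, max(lo)=11)
Step 2: insert 14 -> lo=[11] hi=[14] -> (len(lo)=1, len(hi)=1, max(lo)=11)
Step 3: insert 39 -> lo=[11, 14] hi=[39] -> (len(lo)=2, len(hi)=1, max(lo)=14)
Step 4: insert 24 -> lo=[11, 14] hi=[24, 39] -> (len(lo)=2, len(hi)=2, max(lo)=14)
Step 5: insert 40 -> lo=[11, 14, 24] hi=[39, 40] -> (len(lo)=3, len(hi)=2, max(lo)=24)
Step 6: insert 8 -> lo=[8, 11, 14] hi=[24, 39, 40] -> (len(lo)=3, len(hi)=3, max(lo)=14)
Step 7: insert 16 -> lo=[8, 11, 14, 16] hi=[24, 39, 40] -> (len(lo)=4, len(hi)=3, max(lo)=16)
Step 8: insert 30 -> lo=[8, 11, 14, 16] hi=[24, 30, 39, 40] -> (len(lo)=4, len(hi)=4, max(lo)=16)
Step 9: insert 34 -> lo=[8, 11, 14, 16, 24] hi=[30, 34, 39, 40] -> (len(lo)=5, len(hi)=4, max(lo)=24)

Answer: (1,0,11) (1,1,11) (2,1,14) (2,2,14) (3,2,24) (3,3,14) (4,3,16) (4,4,16) (5,4,24)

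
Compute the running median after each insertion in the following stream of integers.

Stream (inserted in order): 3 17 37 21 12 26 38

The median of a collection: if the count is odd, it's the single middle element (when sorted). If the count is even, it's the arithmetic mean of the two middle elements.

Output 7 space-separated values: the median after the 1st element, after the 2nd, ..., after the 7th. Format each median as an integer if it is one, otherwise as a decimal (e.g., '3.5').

Answer: 3 10 17 19 17 19 21

Derivation:
Step 1: insert 3 -> lo=[3] (size 1, max 3) hi=[] (size 0) -> median=3
Step 2: insert 17 -> lo=[3] (size 1, max 3) hi=[17] (size 1, min 17) -> median=10
Step 3: insert 37 -> lo=[3, 17] (size 2, max 17) hi=[37] (size 1, min 37) -> median=17
Step 4: insert 21 -> lo=[3, 17] (size 2, max 17) hi=[21, 37] (size 2, min 21) -> median=19
Step 5: insert 12 -> lo=[3, 12, 17] (size 3, max 17) hi=[21, 37] (size 2, min 21) -> median=17
Step 6: insert 26 -> lo=[3, 12, 17] (size 3, max 17) hi=[21, 26, 37] (size 3, min 21) -> median=19
Step 7: insert 38 -> lo=[3, 12, 17, 21] (size 4, max 21) hi=[26, 37, 38] (size 3, min 26) -> median=21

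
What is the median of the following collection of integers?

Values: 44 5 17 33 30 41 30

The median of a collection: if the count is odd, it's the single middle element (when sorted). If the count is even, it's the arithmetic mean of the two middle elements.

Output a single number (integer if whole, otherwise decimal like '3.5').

Step 1: insert 44 -> lo=[44] (size 1, max 44) hi=[] (size 0) -> median=44
Step 2: insert 5 -> lo=[5] (size 1, max 5) hi=[44] (size 1, min 44) -> median=24.5
Step 3: insert 17 -> lo=[5, 17] (size 2, max 17) hi=[44] (size 1, min 44) -> median=17
Step 4: insert 33 -> lo=[5, 17] (size 2, max 17) hi=[33, 44] (size 2, min 33) -> median=25
Step 5: insert 30 -> lo=[5, 17, 30] (size 3, max 30) hi=[33, 44] (size 2, min 33) -> median=30
Step 6: insert 41 -> lo=[5, 17, 30] (size 3, max 30) hi=[33, 41, 44] (size 3, min 33) -> median=31.5
Step 7: insert 30 -> lo=[5, 17, 30, 30] (size 4, max 30) hi=[33, 41, 44] (size 3, min 33) -> median=30

Answer: 30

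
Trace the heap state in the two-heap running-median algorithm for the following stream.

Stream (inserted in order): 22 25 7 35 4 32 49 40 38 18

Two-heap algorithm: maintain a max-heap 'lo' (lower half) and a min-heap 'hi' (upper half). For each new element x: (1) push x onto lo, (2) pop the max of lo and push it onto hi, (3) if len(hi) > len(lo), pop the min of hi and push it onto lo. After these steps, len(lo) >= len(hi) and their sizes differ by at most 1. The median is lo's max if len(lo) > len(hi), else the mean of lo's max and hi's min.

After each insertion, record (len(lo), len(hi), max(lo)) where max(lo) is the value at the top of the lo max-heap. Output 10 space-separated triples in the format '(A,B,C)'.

Answer: (1,0,22) (1,1,22) (2,1,22) (2,2,22) (3,2,22) (3,3,22) (4,3,25) (4,4,25) (5,4,32) (5,5,25)

Derivation:
Step 1: insert 22 -> lo=[22] hi=[] -> (len(lo)=1, len(hi)=0, max(lo)=22)
Step 2: insert 25 -> lo=[22] hi=[25] -> (len(lo)=1, len(hi)=1, max(lo)=22)
Step 3: insert 7 -> lo=[7, 22] hi=[25] -> (len(lo)=2, len(hi)=1, max(lo)=22)
Step 4: insert 35 -> lo=[7, 22] hi=[25, 35] -> (len(lo)=2, len(hi)=2, max(lo)=22)
Step 5: insert 4 -> lo=[4, 7, 22] hi=[25, 35] -> (len(lo)=3, len(hi)=2, max(lo)=22)
Step 6: insert 32 -> lo=[4, 7, 22] hi=[25, 32, 35] -> (len(lo)=3, len(hi)=3, max(lo)=22)
Step 7: insert 49 -> lo=[4, 7, 22, 25] hi=[32, 35, 49] -> (len(lo)=4, len(hi)=3, max(lo)=25)
Step 8: insert 40 -> lo=[4, 7, 22, 25] hi=[32, 35, 40, 49] -> (len(lo)=4, len(hi)=4, max(lo)=25)
Step 9: insert 38 -> lo=[4, 7, 22, 25, 32] hi=[35, 38, 40, 49] -> (len(lo)=5, len(hi)=4, max(lo)=32)
Step 10: insert 18 -> lo=[4, 7, 18, 22, 25] hi=[32, 35, 38, 40, 49] -> (len(lo)=5, len(hi)=5, max(lo)=25)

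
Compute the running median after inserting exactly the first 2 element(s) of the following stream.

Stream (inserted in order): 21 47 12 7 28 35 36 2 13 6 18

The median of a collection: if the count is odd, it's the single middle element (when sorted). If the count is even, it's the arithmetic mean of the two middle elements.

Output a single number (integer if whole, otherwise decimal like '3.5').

Step 1: insert 21 -> lo=[21] (size 1, max 21) hi=[] (size 0) -> median=21
Step 2: insert 47 -> lo=[21] (size 1, max 21) hi=[47] (size 1, min 47) -> median=34

Answer: 34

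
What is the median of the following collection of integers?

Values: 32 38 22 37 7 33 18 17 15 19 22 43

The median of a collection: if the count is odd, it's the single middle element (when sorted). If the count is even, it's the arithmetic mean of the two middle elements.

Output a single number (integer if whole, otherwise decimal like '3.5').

Step 1: insert 32 -> lo=[32] (size 1, max 32) hi=[] (size 0) -> median=32
Step 2: insert 38 -> lo=[32] (size 1, max 32) hi=[38] (size 1, min 38) -> median=35
Step 3: insert 22 -> lo=[22, 32] (size 2, max 32) hi=[38] (size 1, min 38) -> median=32
Step 4: insert 37 -> lo=[22, 32] (size 2, max 32) hi=[37, 38] (size 2, min 37) -> median=34.5
Step 5: insert 7 -> lo=[7, 22, 32] (size 3, max 32) hi=[37, 38] (size 2, min 37) -> median=32
Step 6: insert 33 -> lo=[7, 22, 32] (size 3, max 32) hi=[33, 37, 38] (size 3, min 33) -> median=32.5
Step 7: insert 18 -> lo=[7, 18, 22, 32] (size 4, max 32) hi=[33, 37, 38] (size 3, min 33) -> median=32
Step 8: insert 17 -> lo=[7, 17, 18, 22] (size 4, max 22) hi=[32, 33, 37, 38] (size 4, min 32) -> median=27
Step 9: insert 15 -> lo=[7, 15, 17, 18, 22] (size 5, max 22) hi=[32, 33, 37, 38] (size 4, min 32) -> median=22
Step 10: insert 19 -> lo=[7, 15, 17, 18, 19] (size 5, max 19) hi=[22, 32, 33, 37, 38] (size 5, min 22) -> median=20.5
Step 11: insert 22 -> lo=[7, 15, 17, 18, 19, 22] (size 6, max 22) hi=[22, 32, 33, 37, 38] (size 5, min 22) -> median=22
Step 12: insert 43 -> lo=[7, 15, 17, 18, 19, 22] (size 6, max 22) hi=[22, 32, 33, 37, 38, 43] (size 6, min 22) -> median=22

Answer: 22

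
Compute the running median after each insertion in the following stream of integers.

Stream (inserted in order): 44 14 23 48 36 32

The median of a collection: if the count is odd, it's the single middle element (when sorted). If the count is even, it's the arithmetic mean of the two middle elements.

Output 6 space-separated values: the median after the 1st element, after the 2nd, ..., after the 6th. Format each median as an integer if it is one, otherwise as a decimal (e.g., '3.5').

Answer: 44 29 23 33.5 36 34

Derivation:
Step 1: insert 44 -> lo=[44] (size 1, max 44) hi=[] (size 0) -> median=44
Step 2: insert 14 -> lo=[14] (size 1, max 14) hi=[44] (size 1, min 44) -> median=29
Step 3: insert 23 -> lo=[14, 23] (size 2, max 23) hi=[44] (size 1, min 44) -> median=23
Step 4: insert 48 -> lo=[14, 23] (size 2, max 23) hi=[44, 48] (size 2, min 44) -> median=33.5
Step 5: insert 36 -> lo=[14, 23, 36] (size 3, max 36) hi=[44, 48] (size 2, min 44) -> median=36
Step 6: insert 32 -> lo=[14, 23, 32] (size 3, max 32) hi=[36, 44, 48] (size 3, min 36) -> median=34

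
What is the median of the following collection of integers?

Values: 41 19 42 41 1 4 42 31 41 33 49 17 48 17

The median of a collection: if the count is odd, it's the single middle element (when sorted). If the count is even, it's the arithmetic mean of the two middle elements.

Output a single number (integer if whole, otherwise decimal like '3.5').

Step 1: insert 41 -> lo=[41] (size 1, max 41) hi=[] (size 0) -> median=41
Step 2: insert 19 -> lo=[19] (size 1, max 19) hi=[41] (size 1, min 41) -> median=30
Step 3: insert 42 -> lo=[19, 41] (size 2, max 41) hi=[42] (size 1, min 42) -> median=41
Step 4: insert 41 -> lo=[19, 41] (size 2, max 41) hi=[41, 42] (size 2, min 41) -> median=41
Step 5: insert 1 -> lo=[1, 19, 41] (size 3, max 41) hi=[41, 42] (size 2, min 41) -> median=41
Step 6: insert 4 -> lo=[1, 4, 19] (size 3, max 19) hi=[41, 41, 42] (size 3, min 41) -> median=30
Step 7: insert 42 -> lo=[1, 4, 19, 41] (size 4, max 41) hi=[41, 42, 42] (size 3, min 41) -> median=41
Step 8: insert 31 -> lo=[1, 4, 19, 31] (size 4, max 31) hi=[41, 41, 42, 42] (size 4, min 41) -> median=36
Step 9: insert 41 -> lo=[1, 4, 19, 31, 41] (size 5, max 41) hi=[41, 41, 42, 42] (size 4, min 41) -> median=41
Step 10: insert 33 -> lo=[1, 4, 19, 31, 33] (size 5, max 33) hi=[41, 41, 41, 42, 42] (size 5, min 41) -> median=37
Step 11: insert 49 -> lo=[1, 4, 19, 31, 33, 41] (size 6, max 41) hi=[41, 41, 42, 42, 49] (size 5, min 41) -> median=41
Step 12: insert 17 -> lo=[1, 4, 17, 19, 31, 33] (size 6, max 33) hi=[41, 41, 41, 42, 42, 49] (size 6, min 41) -> median=37
Step 13: insert 48 -> lo=[1, 4, 17, 19, 31, 33, 41] (size 7, max 41) hi=[41, 41, 42, 42, 48, 49] (size 6, min 41) -> median=41
Step 14: insert 17 -> lo=[1, 4, 17, 17, 19, 31, 33] (size 7, max 33) hi=[41, 41, 41, 42, 42, 48, 49] (size 7, min 41) -> median=37

Answer: 37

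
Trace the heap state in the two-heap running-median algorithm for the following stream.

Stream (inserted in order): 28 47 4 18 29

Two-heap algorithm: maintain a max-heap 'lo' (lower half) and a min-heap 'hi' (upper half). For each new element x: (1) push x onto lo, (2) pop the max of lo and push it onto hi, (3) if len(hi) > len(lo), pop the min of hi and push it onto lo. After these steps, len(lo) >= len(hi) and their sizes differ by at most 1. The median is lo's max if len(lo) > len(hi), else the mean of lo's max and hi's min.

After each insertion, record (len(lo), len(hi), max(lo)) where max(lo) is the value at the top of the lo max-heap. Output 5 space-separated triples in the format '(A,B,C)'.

Step 1: insert 28 -> lo=[28] hi=[] -> (len(lo)=1, len(hi)=0, max(lo)=28)
Step 2: insert 47 -> lo=[28] hi=[47] -> (len(lo)=1, len(hi)=1, max(lo)=28)
Step 3: insert 4 -> lo=[4, 28] hi=[47] -> (len(lo)=2, len(hi)=1, max(lo)=28)
Step 4: insert 18 -> lo=[4, 18] hi=[28, 47] -> (len(lo)=2, len(hi)=2, max(lo)=18)
Step 5: insert 29 -> lo=[4, 18, 28] hi=[29, 47] -> (len(lo)=3, len(hi)=2, max(lo)=28)

Answer: (1,0,28) (1,1,28) (2,1,28) (2,2,18) (3,2,28)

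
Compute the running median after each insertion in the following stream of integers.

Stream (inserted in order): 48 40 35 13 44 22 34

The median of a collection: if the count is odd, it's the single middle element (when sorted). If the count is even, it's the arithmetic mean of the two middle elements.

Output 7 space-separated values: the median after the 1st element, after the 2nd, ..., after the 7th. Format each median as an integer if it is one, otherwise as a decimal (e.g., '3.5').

Step 1: insert 48 -> lo=[48] (size 1, max 48) hi=[] (size 0) -> median=48
Step 2: insert 40 -> lo=[40] (size 1, max 40) hi=[48] (size 1, min 48) -> median=44
Step 3: insert 35 -> lo=[35, 40] (size 2, max 40) hi=[48] (size 1, min 48) -> median=40
Step 4: insert 13 -> lo=[13, 35] (size 2, max 35) hi=[40, 48] (size 2, min 40) -> median=37.5
Step 5: insert 44 -> lo=[13, 35, 40] (size 3, max 40) hi=[44, 48] (size 2, min 44) -> median=40
Step 6: insert 22 -> lo=[13, 22, 35] (size 3, max 35) hi=[40, 44, 48] (size 3, min 40) -> median=37.5
Step 7: insert 34 -> lo=[13, 22, 34, 35] (size 4, max 35) hi=[40, 44, 48] (size 3, min 40) -> median=35

Answer: 48 44 40 37.5 40 37.5 35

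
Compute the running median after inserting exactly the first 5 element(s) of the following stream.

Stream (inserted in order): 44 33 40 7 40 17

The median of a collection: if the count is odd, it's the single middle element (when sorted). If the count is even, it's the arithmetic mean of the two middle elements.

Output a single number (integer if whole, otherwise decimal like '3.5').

Answer: 40

Derivation:
Step 1: insert 44 -> lo=[44] (size 1, max 44) hi=[] (size 0) -> median=44
Step 2: insert 33 -> lo=[33] (size 1, max 33) hi=[44] (size 1, min 44) -> median=38.5
Step 3: insert 40 -> lo=[33, 40] (size 2, max 40) hi=[44] (size 1, min 44) -> median=40
Step 4: insert 7 -> lo=[7, 33] (size 2, max 33) hi=[40, 44] (size 2, min 40) -> median=36.5
Step 5: insert 40 -> lo=[7, 33, 40] (size 3, max 40) hi=[40, 44] (size 2, min 40) -> median=40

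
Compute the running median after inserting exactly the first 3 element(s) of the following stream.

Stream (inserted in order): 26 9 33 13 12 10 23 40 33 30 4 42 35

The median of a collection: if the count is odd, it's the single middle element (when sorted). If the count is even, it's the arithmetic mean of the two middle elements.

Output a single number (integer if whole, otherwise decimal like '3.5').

Answer: 26

Derivation:
Step 1: insert 26 -> lo=[26] (size 1, max 26) hi=[] (size 0) -> median=26
Step 2: insert 9 -> lo=[9] (size 1, max 9) hi=[26] (size 1, min 26) -> median=17.5
Step 3: insert 33 -> lo=[9, 26] (size 2, max 26) hi=[33] (size 1, min 33) -> median=26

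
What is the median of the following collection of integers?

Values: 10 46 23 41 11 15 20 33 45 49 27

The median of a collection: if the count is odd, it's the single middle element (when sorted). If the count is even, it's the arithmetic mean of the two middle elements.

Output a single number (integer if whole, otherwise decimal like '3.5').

Answer: 27

Derivation:
Step 1: insert 10 -> lo=[10] (size 1, max 10) hi=[] (size 0) -> median=10
Step 2: insert 46 -> lo=[10] (size 1, max 10) hi=[46] (size 1, min 46) -> median=28
Step 3: insert 23 -> lo=[10, 23] (size 2, max 23) hi=[46] (size 1, min 46) -> median=23
Step 4: insert 41 -> lo=[10, 23] (size 2, max 23) hi=[41, 46] (size 2, min 41) -> median=32
Step 5: insert 11 -> lo=[10, 11, 23] (size 3, max 23) hi=[41, 46] (size 2, min 41) -> median=23
Step 6: insert 15 -> lo=[10, 11, 15] (size 3, max 15) hi=[23, 41, 46] (size 3, min 23) -> median=19
Step 7: insert 20 -> lo=[10, 11, 15, 20] (size 4, max 20) hi=[23, 41, 46] (size 3, min 23) -> median=20
Step 8: insert 33 -> lo=[10, 11, 15, 20] (size 4, max 20) hi=[23, 33, 41, 46] (size 4, min 23) -> median=21.5
Step 9: insert 45 -> lo=[10, 11, 15, 20, 23] (size 5, max 23) hi=[33, 41, 45, 46] (size 4, min 33) -> median=23
Step 10: insert 49 -> lo=[10, 11, 15, 20, 23] (size 5, max 23) hi=[33, 41, 45, 46, 49] (size 5, min 33) -> median=28
Step 11: insert 27 -> lo=[10, 11, 15, 20, 23, 27] (size 6, max 27) hi=[33, 41, 45, 46, 49] (size 5, min 33) -> median=27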